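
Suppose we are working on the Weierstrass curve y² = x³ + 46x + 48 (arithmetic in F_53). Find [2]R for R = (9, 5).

(45, 4)

tangent at (9, 5): λ = (3·9² + 46)/(2·5) ≡ 24/10. 10⁻¹ ≡ 16 (mod 53), so λ ≡ 24·16 ≡ 13.
  x = λ² - 9 - 9 = 169 - 18 ≡ 45; y = λ·(9 - 45) - 5 ≡ 4. → (45, 4)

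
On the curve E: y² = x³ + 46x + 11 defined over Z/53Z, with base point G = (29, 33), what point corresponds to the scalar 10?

(32, 15)

Double-and-add on 10 = (1010)₂. Start with G = (29, 33) for the leading 1-bit.
double: tangent at (29, 33): λ = (3·29² + 46)/(2·33) ≡ 25/13. 13⁻¹ ≡ 49 (mod 53) since 13·49 = 637 ≡ 1, so λ ≡ 25·49 ≡ 6.
  x = λ² - 29 - 29 = 36 - 58 ≡ 31; y = λ·(29 - 31) - 33 ≡ 8. → (31, 8)
double: tangent at (31, 8): λ = (3·31² + 46)/(2·8) ≡ 14/16. 16⁻¹ ≡ 10 (mod 53), so λ ≡ 14·10 ≡ 34.
  x = λ² - 31 - 31 = 1156 - 62 ≡ 34; y = λ·(31 - 34) - 8 ≡ 49. → (34, 49)
add G: (34, 49) + (29, 33). λ = (33 - 49)/(29 - 34) ≡ 37/48 mod 53. 48⁻¹ ≡ 21 (mod 53), so λ ≡ 35.
  x = λ² - 34 - 29 = 1225 - 63 ≡ 49; y = λ·(34 - 49) - 49 ≡ 9. → (49, 9)
double: tangent at (49, 9): λ = (3·49² + 46)/(2·9) ≡ 41/18. 18⁻¹ ≡ 3 (mod 53), so λ ≡ 41·3 ≡ 17.
  x = λ² - 49 - 49 = 289 - 98 ≡ 32; y = λ·(49 - 32) - 9 ≡ 15. → (32, 15)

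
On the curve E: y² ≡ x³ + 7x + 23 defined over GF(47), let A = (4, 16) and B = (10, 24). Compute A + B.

(40, 30)

(4, 16) + (10, 24). λ = (24 - 16)/(10 - 4) ≡ 8/6 mod 47. 6⁻¹ ≡ 8 (mod 47), so λ ≡ 17.
  x = λ² - 4 - 10 = 289 - 14 ≡ 40; y = λ·(4 - 40) - 16 ≡ 30. → (40, 30)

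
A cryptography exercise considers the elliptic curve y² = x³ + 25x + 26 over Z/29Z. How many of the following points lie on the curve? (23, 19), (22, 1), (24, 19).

1

(23, 19): 19² ≡ 13, rhs ≡ 8 → off.
(22, 1): 1² ≡ 1, rhs ≡ 1 → on.
(24, 19): 19² ≡ 13, rhs ≡ 8 → off.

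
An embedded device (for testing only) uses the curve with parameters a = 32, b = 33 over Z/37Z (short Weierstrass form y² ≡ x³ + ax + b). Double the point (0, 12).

tangent at (0, 12): λ = (3·0² + 32)/(2·12) ≡ 32/24. 24⁻¹ ≡ 17 (mod 37) since 24·17 = 408 ≡ 1, so λ ≡ 32·17 ≡ 26.
  x = λ² - 0 - 0 = 676 - 0 ≡ 10; y = λ·(0 - 10) - 12 ≡ 24. → (10, 24)

(10, 24)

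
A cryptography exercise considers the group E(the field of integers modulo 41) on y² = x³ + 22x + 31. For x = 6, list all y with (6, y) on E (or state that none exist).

x³ + 22x + 31 = 379 ≡ 10 (mod 41).
Square roots of 10 mod 41: 16 and 25 (since 16² = 256 ≡ 10).

16, 25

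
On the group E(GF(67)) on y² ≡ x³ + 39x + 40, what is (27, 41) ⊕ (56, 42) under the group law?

(13, 8)

(27, 41) + (56, 42). λ = (42 - 41)/(56 - 27) ≡ 1/29 mod 67. 29⁻¹ ≡ 37 (mod 67), so λ ≡ 37.
  x = λ² - 27 - 56 = 1369 - 83 ≡ 13; y = λ·(27 - 13) - 41 ≡ 8. → (13, 8)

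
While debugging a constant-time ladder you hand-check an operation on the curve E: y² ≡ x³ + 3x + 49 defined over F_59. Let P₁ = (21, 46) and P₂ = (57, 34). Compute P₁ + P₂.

(21, 46) + (57, 34). λ = (34 - 46)/(57 - 21) ≡ 47/36 mod 59. 36⁻¹ ≡ 41 (mod 59) since 36·41 = 1476 ≡ 1, so λ ≡ 39.
  x = λ² - 21 - 57 = 1521 - 78 ≡ 27; y = λ·(21 - 27) - 46 ≡ 15. → (27, 15)

(27, 15)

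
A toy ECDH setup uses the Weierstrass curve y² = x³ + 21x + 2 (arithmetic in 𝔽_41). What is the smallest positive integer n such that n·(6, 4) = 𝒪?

10

2P: tangent at (6, 4): λ = (3·6² + 21)/(2·4) ≡ 6/8. 8⁻¹ ≡ 36 (mod 41), so λ ≡ 6·36 ≡ 11.
  x = λ² - 6 - 6 = 121 - 12 ≡ 27; y = λ·(6 - 27) - 4 ≡ 11. → (27, 11)
3P: (27, 11) + (6, 4). λ = (4 - 11)/(6 - 27) ≡ 34/20 mod 41. 20⁻¹ ≡ 39 (mod 41), so λ ≡ 14.
  x = λ² - 27 - 6 = 196 - 33 ≡ 40; y = λ·(27 - 40) - 11 ≡ 12. → (40, 12)
4P: (40, 12) + (6, 4). λ = (4 - 12)/(6 - 40) ≡ 33/7 mod 41. 7⁻¹ ≡ 6 (mod 41) since 7·6 = 42 ≡ 1, so λ ≡ 34.
  x = λ² - 40 - 6 = 1156 - 46 ≡ 3; y = λ·(40 - 3) - 12 ≡ 16. → (3, 16)
5P: (3, 16) + (6, 4). λ = (4 - 16)/(6 - 3) ≡ 29/3 mod 41. 3⁻¹ ≡ 14 (mod 41) since 3·14 = 42 ≡ 1, so λ ≡ 37.
  x = λ² - 3 - 6 = 1369 - 9 ≡ 7; y = λ·(3 - 7) - 16 ≡ 0. → (7, 0)
6P: (7, 0) + (6, 4). λ = (4 - 0)/(6 - 7) ≡ 4/40 mod 41. 40⁻¹ ≡ 40 (mod 41), so λ ≡ 37.
  x = λ² - 7 - 6 = 1369 - 13 ≡ 3; y = λ·(7 - 3) - 0 ≡ 25. → (3, 25)
7P: (3, 25) + (6, 4). λ = (4 - 25)/(6 - 3) ≡ 20/3 mod 41. 3⁻¹ ≡ 14 (mod 41), so λ ≡ 34.
  x = λ² - 3 - 6 = 1156 - 9 ≡ 40; y = λ·(3 - 40) - 25 ≡ 29. → (40, 29)
8P: (40, 29) + (6, 4). λ = (4 - 29)/(6 - 40) ≡ 16/7 mod 41. 7⁻¹ ≡ 6 (mod 41), so λ ≡ 14.
  x = λ² - 40 - 6 = 196 - 46 ≡ 27; y = λ·(40 - 27) - 29 ≡ 30. → (27, 30)
9P: (27, 30) + (6, 4). λ = (4 - 30)/(6 - 27) ≡ 15/20 mod 41. 20⁻¹ ≡ 39 (mod 41) since 20·39 = 780 ≡ 1, so λ ≡ 11.
  x = λ² - 27 - 6 = 121 - 33 ≡ 6; y = λ·(27 - 6) - 30 ≡ 37. → (6, 37)
10P: (6, 37) + (6, 4): same x and y₁ ≡ -y₂, so the sum is 𝒪.
10P = 𝒪, so the order is 10.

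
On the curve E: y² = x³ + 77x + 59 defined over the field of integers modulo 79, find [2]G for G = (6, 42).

(14, 57)

tangent at (6, 42): λ = (3·6² + 77)/(2·42) ≡ 27/5. 5⁻¹ ≡ 16 (mod 79) since 5·16 = 80 ≡ 1, so λ ≡ 27·16 ≡ 37.
  x = λ² - 6 - 6 = 1369 - 12 ≡ 14; y = λ·(6 - 14) - 42 ≡ 57. → (14, 57)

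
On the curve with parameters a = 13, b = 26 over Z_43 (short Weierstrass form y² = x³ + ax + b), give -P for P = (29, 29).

(29, 14)

-(29, 29) = (29, -29 mod 43) = (29, 14).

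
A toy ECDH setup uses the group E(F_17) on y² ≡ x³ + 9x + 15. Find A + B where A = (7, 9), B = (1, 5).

(7, 9) + (1, 5). λ = (5 - 9)/(1 - 7) ≡ 13/11 mod 17. 11⁻¹ ≡ 14 (mod 17), so λ ≡ 12.
  x = λ² - 7 - 1 = 144 - 8 ≡ 0; y = λ·(7 - 0) - 9 ≡ 7. → (0, 7)

(0, 7)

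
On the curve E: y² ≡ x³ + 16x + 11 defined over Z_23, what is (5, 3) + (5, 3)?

(6, 1)

tangent at (5, 3): λ = (3·5² + 16)/(2·3) ≡ 22/6. 6⁻¹ ≡ 4 (mod 23), so λ ≡ 22·4 ≡ 19.
  x = λ² - 5 - 5 = 361 - 10 ≡ 6; y = λ·(5 - 6) - 3 ≡ 1. → (6, 1)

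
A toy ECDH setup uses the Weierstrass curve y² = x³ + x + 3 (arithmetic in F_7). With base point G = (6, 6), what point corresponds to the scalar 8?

Repeated addition: build up to 8G.
2G: tangent at (6, 6): λ = (3·6² + 1)/(2·6) ≡ 4/5. 5⁻¹ ≡ 3 (mod 7) since 5·3 = 15 ≡ 1, so λ ≡ 4·3 ≡ 5.
  x = λ² - 6 - 6 = 25 - 12 ≡ 6; y = λ·(6 - 6) - 6 ≡ 1. → (6, 1)
3G: (6, 1) + (6, 6): same x and y₁ ≡ -y₂, so the sum is 𝒪.
4G: 𝒪 + (6, 6) = (6, 6) (identity).
5G: tangent at (6, 6): λ = (3·6² + 1)/(2·6) ≡ 4/5. 5⁻¹ ≡ 3 (mod 7), so λ ≡ 4·3 ≡ 5.
  x = λ² - 6 - 6 = 25 - 12 ≡ 6; y = λ·(6 - 6) - 6 ≡ 1. → (6, 1)
6G: (6, 1) + (6, 6): same x and y₁ ≡ -y₂, so the sum is 𝒪.
7G: 𝒪 + (6, 6) = (6, 6) (identity).
8G: tangent at (6, 6): λ = (3·6² + 1)/(2·6) ≡ 4/5. 5⁻¹ ≡ 3 (mod 7), so λ ≡ 4·3 ≡ 5.
  x = λ² - 6 - 6 = 25 - 12 ≡ 6; y = λ·(6 - 6) - 6 ≡ 1. → (6, 1)

(6, 1)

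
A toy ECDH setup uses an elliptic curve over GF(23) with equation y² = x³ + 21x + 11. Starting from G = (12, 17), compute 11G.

Double-and-add on 11 = (1011)₂. Start with G = (12, 17) for the leading 1-bit.
double: tangent at (12, 17): λ = (3·12² + 21)/(2·17) ≡ 16/11. 11⁻¹ ≡ 21 (mod 23), so λ ≡ 16·21 ≡ 14.
  x = λ² - 12 - 12 = 196 - 24 ≡ 11; y = λ·(12 - 11) - 17 ≡ 20. → (11, 20)
double: tangent at (11, 20): λ = (3·11² + 21)/(2·20) ≡ 16/17. 17⁻¹ ≡ 19 (mod 23), so λ ≡ 16·19 ≡ 5.
  x = λ² - 11 - 11 = 25 - 22 ≡ 3; y = λ·(11 - 3) - 20 ≡ 20. → (3, 20)
add G: (3, 20) + (12, 17). λ = (17 - 20)/(12 - 3) ≡ 20/9 mod 23. 9⁻¹ ≡ 18 (mod 23) since 9·18 = 162 ≡ 1, so λ ≡ 15.
  x = λ² - 3 - 12 = 225 - 15 ≡ 3; y = λ·(3 - 3) - 20 ≡ 3. → (3, 3)
double: tangent at (3, 3): λ = (3·3² + 21)/(2·3) ≡ 2/6. 6⁻¹ ≡ 4 (mod 23) since 6·4 = 24 ≡ 1, so λ ≡ 2·4 ≡ 8.
  x = λ² - 3 - 3 = 64 - 6 ≡ 12; y = λ·(3 - 12) - 3 ≡ 17. → (12, 17)
add G: tangent at (12, 17): λ = (3·12² + 21)/(2·17) ≡ 16/11. 11⁻¹ ≡ 21 (mod 23), so λ ≡ 16·21 ≡ 14.
  x = λ² - 12 - 12 = 196 - 24 ≡ 11; y = λ·(12 - 11) - 17 ≡ 20. → (11, 20)

(11, 20)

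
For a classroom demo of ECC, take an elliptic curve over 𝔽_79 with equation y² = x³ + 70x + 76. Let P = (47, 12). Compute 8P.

Double-and-add on 8 = (1000)₂. Start with P = (47, 12) for the leading 1-bit.
double: tangent at (47, 12): λ = (3·47² + 70)/(2·12) ≡ 61/24. 24⁻¹ ≡ 56 (mod 79) since 24·56 = 1344 ≡ 1, so λ ≡ 61·56 ≡ 19.
  x = λ² - 47 - 47 = 361 - 94 ≡ 30; y = λ·(47 - 30) - 12 ≡ 74. → (30, 74)
double: tangent at (30, 74): λ = (3·30² + 70)/(2·74) ≡ 5/69. 69⁻¹ ≡ 71 (mod 79), so λ ≡ 5·71 ≡ 39.
  x = λ² - 30 - 30 = 1521 - 60 ≡ 39; y = λ·(30 - 39) - 74 ≡ 49. → (39, 49)
double: tangent at (39, 49): λ = (3·39² + 70)/(2·49) ≡ 51/19. 19⁻¹ ≡ 25 (mod 79), so λ ≡ 51·25 ≡ 11.
  x = λ² - 39 - 39 = 121 - 78 ≡ 43; y = λ·(39 - 43) - 49 ≡ 65. → (43, 65)

(43, 65)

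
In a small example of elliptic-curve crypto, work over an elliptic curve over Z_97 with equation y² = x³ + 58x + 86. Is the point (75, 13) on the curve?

y² = 13² ≡ 72; x³ + 58x + 86 = 426311 ≡ 93 (mod 97). 72 ≠ 93.

no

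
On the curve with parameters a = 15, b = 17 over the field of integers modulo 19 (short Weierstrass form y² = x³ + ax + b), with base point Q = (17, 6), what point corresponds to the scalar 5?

Double-and-add on 5 = (101)₂. Start with Q = (17, 6) for the leading 1-bit.
double: tangent at (17, 6): λ = (3·17² + 15)/(2·6) ≡ 8/12. 12⁻¹ ≡ 8 (mod 19), so λ ≡ 8·8 ≡ 7.
  x = λ² - 17 - 17 = 49 - 34 ≡ 15; y = λ·(17 - 15) - 6 ≡ 8. → (15, 8)
double: tangent at (15, 8): λ = (3·15² + 15)/(2·8) ≡ 6/16. 16⁻¹ ≡ 6 (mod 19), so λ ≡ 6·6 ≡ 17.
  x = λ² - 15 - 15 = 289 - 30 ≡ 12; y = λ·(15 - 12) - 8 ≡ 5. → (12, 5)
add Q: (12, 5) + (17, 6). λ = (6 - 5)/(17 - 12) ≡ 1/5 mod 19. 5⁻¹ ≡ 4 (mod 19), so λ ≡ 4.
  x = λ² - 12 - 17 = 16 - 29 ≡ 6; y = λ·(12 - 6) - 5 ≡ 0. → (6, 0)

(6, 0)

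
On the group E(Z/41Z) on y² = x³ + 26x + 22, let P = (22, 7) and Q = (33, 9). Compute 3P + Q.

First 3P:
Repeated addition: build up to 3P.
2P: tangent at (22, 7): λ = (3·22² + 26)/(2·7) ≡ 2/14. 14⁻¹ ≡ 3 (mod 41) since 14·3 = 42 ≡ 1, so λ ≡ 2·3 ≡ 6.
  x = λ² - 22 - 22 = 36 - 44 ≡ 33; y = λ·(22 - 33) - 7 ≡ 9. → (33, 9)
3P: (33, 9) + (22, 7). λ = (7 - 9)/(22 - 33) ≡ 39/30 mod 41. 30⁻¹ ≡ 26 (mod 41), so λ ≡ 30.
  x = λ² - 33 - 22 = 900 - 55 ≡ 25; y = λ·(33 - 25) - 9 ≡ 26. → (25, 26)
3P = (25, 26).
Finally 3P + Q:
(25, 26) + (33, 9). λ = (9 - 26)/(33 - 25) ≡ 24/8 mod 41. 8⁻¹ ≡ 36 (mod 41) since 8·36 = 288 ≡ 1, so λ ≡ 3.
  x = λ² - 25 - 33 = 9 - 58 ≡ 33; y = λ·(25 - 33) - 26 ≡ 32. → (33, 32)

(33, 32)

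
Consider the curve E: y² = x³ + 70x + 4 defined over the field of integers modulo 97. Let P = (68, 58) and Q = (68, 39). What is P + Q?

O

The two points share x = 68 and their y-coordinates satisfy 58 + 39 ≡ 0 (mod 97), so they are inverses. Their sum is ∞.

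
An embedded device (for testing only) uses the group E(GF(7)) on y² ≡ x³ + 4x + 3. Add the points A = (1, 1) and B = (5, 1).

(1, 1) + (5, 1). λ = (1 - 1)/(5 - 1) ≡ 0/4 mod 7. 4⁻¹ ≡ 2 (mod 7), so λ ≡ 0.
  x = λ² - 1 - 5 = 0 - 6 ≡ 1; y = λ·(1 - 1) - 1 ≡ 6. → (1, 6)

(1, 6)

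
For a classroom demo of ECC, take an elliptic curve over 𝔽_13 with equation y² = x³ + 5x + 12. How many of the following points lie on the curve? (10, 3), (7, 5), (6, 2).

1

(10, 3): 3² ≡ 9, rhs ≡ 9 → on.
(7, 5): 5² ≡ 12, rhs ≡ 0 → off.
(6, 2): 2² ≡ 4, rhs ≡ 11 → off.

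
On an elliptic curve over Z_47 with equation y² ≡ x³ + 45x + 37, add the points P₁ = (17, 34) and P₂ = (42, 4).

(17, 34) + (42, 4). λ = (4 - 34)/(42 - 17) ≡ 17/25 mod 47. 25⁻¹ ≡ 32 (mod 47) since 25·32 = 800 ≡ 1, so λ ≡ 27.
  x = λ² - 17 - 42 = 729 - 59 ≡ 12; y = λ·(17 - 12) - 34 ≡ 7. → (12, 7)

(12, 7)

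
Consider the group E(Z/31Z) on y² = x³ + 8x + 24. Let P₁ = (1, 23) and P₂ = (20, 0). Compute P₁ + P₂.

(7, 12)

(1, 23) + (20, 0). λ = (0 - 23)/(20 - 1) ≡ 8/19 mod 31. 19⁻¹ ≡ 18 (mod 31), so λ ≡ 20.
  x = λ² - 1 - 20 = 400 - 21 ≡ 7; y = λ·(1 - 7) - 23 ≡ 12. → (7, 12)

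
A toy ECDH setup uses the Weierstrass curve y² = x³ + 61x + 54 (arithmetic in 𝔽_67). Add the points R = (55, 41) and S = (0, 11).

(35, 43)

(55, 41) + (0, 11). λ = (11 - 41)/(0 - 55) ≡ 37/12 mod 67. 12⁻¹ ≡ 28 (mod 67) since 12·28 = 336 ≡ 1, so λ ≡ 31.
  x = λ² - 55 - 0 = 961 - 55 ≡ 35; y = λ·(55 - 35) - 41 ≡ 43. → (35, 43)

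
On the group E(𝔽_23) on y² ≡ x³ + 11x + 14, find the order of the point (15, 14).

2P: tangent at (15, 14): λ = (3·15² + 11)/(2·14) ≡ 19/5. 5⁻¹ ≡ 14 (mod 23), so λ ≡ 19·14 ≡ 13.
  x = λ² - 15 - 15 = 169 - 30 ≡ 1; y = λ·(15 - 1) - 14 ≡ 7. → (1, 7)
3P: (1, 7) + (15, 14). λ = (14 - 7)/(15 - 1) ≡ 7/14 mod 23. 14⁻¹ ≡ 5 (mod 23), so λ ≡ 12.
  x = λ² - 1 - 15 = 144 - 16 ≡ 13; y = λ·(1 - 13) - 7 ≡ 10. → (13, 10)
4P: (13, 10) + (15, 14). λ = (14 - 10)/(15 - 13) ≡ 4/2 mod 23. 2⁻¹ ≡ 12 (mod 23), so λ ≡ 2.
  x = λ² - 13 - 15 = 4 - 28 ≡ 22; y = λ·(13 - 22) - 10 ≡ 18. → (22, 18)
5P: (22, 18) + (15, 14). λ = (14 - 18)/(15 - 22) ≡ 19/16 mod 23. 16⁻¹ ≡ 13 (mod 23), so λ ≡ 17.
  x = λ² - 22 - 15 = 289 - 37 ≡ 22; y = λ·(22 - 22) - 18 ≡ 5. → (22, 5)
6P: (22, 5) + (15, 14). λ = (14 - 5)/(15 - 22) ≡ 9/16 mod 23. 16⁻¹ ≡ 13 (mod 23), so λ ≡ 2.
  x = λ² - 22 - 15 = 4 - 37 ≡ 13; y = λ·(22 - 13) - 5 ≡ 13. → (13, 13)
7P: (13, 13) + (15, 14). λ = (14 - 13)/(15 - 13) ≡ 1/2 mod 23. 2⁻¹ ≡ 12 (mod 23), so λ ≡ 12.
  x = λ² - 13 - 15 = 144 - 28 ≡ 1; y = λ·(13 - 1) - 13 ≡ 16. → (1, 16)
8P: (1, 16) + (15, 14). λ = (14 - 16)/(15 - 1) ≡ 21/14 mod 23. 14⁻¹ ≡ 5 (mod 23), so λ ≡ 13.
  x = λ² - 1 - 15 = 169 - 16 ≡ 15; y = λ·(1 - 15) - 16 ≡ 9. → (15, 9)
9P: (15, 9) + (15, 14): same x and y₁ ≡ -y₂, so the sum is 𝒪.
9P = 𝒪, so the order is 9.

9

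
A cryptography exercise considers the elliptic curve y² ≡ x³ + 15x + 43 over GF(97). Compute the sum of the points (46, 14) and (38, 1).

(2, 9)

(46, 14) + (38, 1). λ = (1 - 14)/(38 - 46) ≡ 84/89 mod 97. 89⁻¹ ≡ 12 (mod 97) since 89·12 = 1068 ≡ 1, so λ ≡ 38.
  x = λ² - 46 - 38 = 1444 - 84 ≡ 2; y = λ·(46 - 2) - 14 ≡ 9. → (2, 9)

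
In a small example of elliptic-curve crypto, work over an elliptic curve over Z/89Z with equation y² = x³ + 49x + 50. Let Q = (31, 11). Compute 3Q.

Repeated addition: build up to 3Q.
2Q: tangent at (31, 11): λ = (3·31² + 49)/(2·11) ≡ 84/22. 22⁻¹ ≡ 85 (mod 89), so λ ≡ 84·85 ≡ 20.
  x = λ² - 31 - 31 = 400 - 62 ≡ 71; y = λ·(31 - 71) - 11 ≡ 79. → (71, 79)
3Q: (71, 79) + (31, 11). λ = (11 - 79)/(31 - 71) ≡ 21/49 mod 89. 49⁻¹ ≡ 20 (mod 89), so λ ≡ 64.
  x = λ² - 71 - 31 = 4096 - 102 ≡ 78; y = λ·(71 - 78) - 79 ≡ 7. → (78, 7)

(78, 7)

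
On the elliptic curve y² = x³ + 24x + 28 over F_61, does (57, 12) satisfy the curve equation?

no

y² = 12² ≡ 22; x³ + 24x + 28 = 186589 ≡ 51 (mod 61). 22 ≠ 51.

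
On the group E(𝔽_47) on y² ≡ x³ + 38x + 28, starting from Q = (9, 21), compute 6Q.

(23, 35)

Repeated addition: build up to 6Q.
2Q: tangent at (9, 21): λ = (3·9² + 38)/(2·21) ≡ 46/42. 42⁻¹ ≡ 28 (mod 47) since 42·28 = 1176 ≡ 1, so λ ≡ 46·28 ≡ 19.
  x = λ² - 9 - 9 = 361 - 18 ≡ 14; y = λ·(9 - 14) - 21 ≡ 25. → (14, 25)
3Q: (14, 25) + (9, 21). λ = (21 - 25)/(9 - 14) ≡ 43/42 mod 47. 42⁻¹ ≡ 28 (mod 47) since 42·28 = 1176 ≡ 1, so λ ≡ 29.
  x = λ² - 14 - 9 = 841 - 23 ≡ 19; y = λ·(14 - 19) - 25 ≡ 18. → (19, 18)
4Q: (19, 18) + (9, 21). λ = (21 - 18)/(9 - 19) ≡ 3/37 mod 47. 37⁻¹ ≡ 14 (mod 47), so λ ≡ 42.
  x = λ² - 19 - 9 = 1764 - 28 ≡ 44; y = λ·(19 - 44) - 18 ≡ 13. → (44, 13)
5Q: (44, 13) + (9, 21). λ = (21 - 13)/(9 - 44) ≡ 8/12 mod 47. 12⁻¹ ≡ 4 (mod 47), so λ ≡ 32.
  x = λ² - 44 - 9 = 1024 - 53 ≡ 31; y = λ·(44 - 31) - 13 ≡ 27. → (31, 27)
6Q: (31, 27) + (9, 21). λ = (21 - 27)/(9 - 31) ≡ 41/25 mod 47. 25⁻¹ ≡ 32 (mod 47) since 25·32 = 800 ≡ 1, so λ ≡ 43.
  x = λ² - 31 - 9 = 1849 - 40 ≡ 23; y = λ·(31 - 23) - 27 ≡ 35. → (23, 35)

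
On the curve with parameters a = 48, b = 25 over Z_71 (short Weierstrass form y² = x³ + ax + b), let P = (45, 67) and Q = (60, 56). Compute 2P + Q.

(53, 28)

First 2P:
Repeated addition: build up to 2P.
2P: tangent at (45, 67): λ = (3·45² + 48)/(2·67) ≡ 17/63. 63⁻¹ ≡ 62 (mod 71) since 63·62 = 3906 ≡ 1, so λ ≡ 17·62 ≡ 60.
  x = λ² - 45 - 45 = 3600 - 90 ≡ 31; y = λ·(45 - 31) - 67 ≡ 63. → (31, 63)
2P = (31, 63).
Finally 2P + Q:
(31, 63) + (60, 56). λ = (56 - 63)/(60 - 31) ≡ 64/29 mod 71. 29⁻¹ ≡ 49 (mod 71), so λ ≡ 12.
  x = λ² - 31 - 60 = 144 - 91 ≡ 53; y = λ·(31 - 53) - 63 ≡ 28. → (53, 28)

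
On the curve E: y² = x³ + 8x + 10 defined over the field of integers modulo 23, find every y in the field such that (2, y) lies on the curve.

none

x³ + 8x + 10 = 34 ≡ 11 (mod 23).
11 is a non-residue mod 23; no y exists.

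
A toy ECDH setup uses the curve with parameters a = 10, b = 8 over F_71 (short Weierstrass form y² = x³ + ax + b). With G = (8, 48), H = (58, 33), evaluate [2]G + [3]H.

(27, 9)

First 2G:
Repeated addition: build up to 2G.
2G: tangent at (8, 48): λ = (3·8² + 10)/(2·48) ≡ 60/25. 25⁻¹ ≡ 54 (mod 71) since 25·54 = 1350 ≡ 1, so λ ≡ 60·54 ≡ 45.
  x = λ² - 8 - 8 = 2025 - 16 ≡ 21; y = λ·(8 - 21) - 48 ≡ 6. → (21, 6)
2G = (21, 6).
Next 3H:
Repeated addition: build up to 3H.
2H: tangent at (58, 33): λ = (3·58² + 10)/(2·33) ≡ 20/66. 66⁻¹ ≡ 14 (mod 71), so λ ≡ 20·14 ≡ 67.
  x = λ² - 58 - 58 = 4489 - 116 ≡ 42; y = λ·(58 - 42) - 33 ≡ 45. → (42, 45)
3H: (42, 45) + (58, 33). λ = (33 - 45)/(58 - 42) ≡ 59/16 mod 71. 16⁻¹ ≡ 40 (mod 71), so λ ≡ 17.
  x = λ² - 42 - 58 = 289 - 100 ≡ 47; y = λ·(42 - 47) - 45 ≡ 12. → (47, 12)
3H = (47, 12).
Finally 2G + 3H:
(21, 6) + (47, 12). λ = (12 - 6)/(47 - 21) ≡ 6/26 mod 71. 26⁻¹ ≡ 41 (mod 71) since 26·41 = 1066 ≡ 1, so λ ≡ 33.
  x = λ² - 21 - 47 = 1089 - 68 ≡ 27; y = λ·(21 - 27) - 6 ≡ 9. → (27, 9)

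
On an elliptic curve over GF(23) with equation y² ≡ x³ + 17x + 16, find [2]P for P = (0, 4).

(2, 9)

tangent at (0, 4): λ = (3·0² + 17)/(2·4) ≡ 17/8. 8⁻¹ ≡ 3 (mod 23) since 8·3 = 24 ≡ 1, so λ ≡ 17·3 ≡ 5.
  x = λ² - 0 - 0 = 25 - 0 ≡ 2; y = λ·(0 - 2) - 4 ≡ 9. → (2, 9)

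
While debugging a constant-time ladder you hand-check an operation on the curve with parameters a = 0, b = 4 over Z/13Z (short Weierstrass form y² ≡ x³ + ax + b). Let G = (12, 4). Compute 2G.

(6, 8)

tangent at (12, 4): λ = (3·12² + 0)/(2·4) ≡ 3/8. 8⁻¹ ≡ 5 (mod 13), so λ ≡ 3·5 ≡ 2.
  x = λ² - 12 - 12 = 4 - 24 ≡ 6; y = λ·(12 - 6) - 4 ≡ 8. → (6, 8)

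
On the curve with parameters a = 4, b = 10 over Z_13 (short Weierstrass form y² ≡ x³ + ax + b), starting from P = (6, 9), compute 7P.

(6, 4)

Double-and-add on 7 = (111)₂. Start with P = (6, 9) for the leading 1-bit.
double: tangent at (6, 9): λ = (3·6² + 4)/(2·9) ≡ 8/5. 5⁻¹ ≡ 8 (mod 13), so λ ≡ 8·8 ≡ 12.
  x = λ² - 6 - 6 = 144 - 12 ≡ 2; y = λ·(6 - 2) - 9 ≡ 0. → (2, 0)
add P: (2, 0) + (6, 9). λ = (9 - 0)/(6 - 2) ≡ 9/4 mod 13. 4⁻¹ ≡ 10 (mod 13), so λ ≡ 12.
  x = λ² - 2 - 6 = 144 - 8 ≡ 6; y = λ·(2 - 6) - 0 ≡ 4. → (6, 4)
double: tangent at (6, 4): λ = (3·6² + 4)/(2·4) ≡ 8/8. 8⁻¹ ≡ 5 (mod 13), so λ ≡ 8·5 ≡ 1.
  x = λ² - 6 - 6 = 1 - 12 ≡ 2; y = λ·(6 - 2) - 4 ≡ 0. → (2, 0)
add P: (2, 0) + (6, 9). λ = (9 - 0)/(6 - 2) ≡ 9/4 mod 13. 4⁻¹ ≡ 10 (mod 13), so λ ≡ 12.
  x = λ² - 2 - 6 = 144 - 8 ≡ 6; y = λ·(2 - 6) - 0 ≡ 4. → (6, 4)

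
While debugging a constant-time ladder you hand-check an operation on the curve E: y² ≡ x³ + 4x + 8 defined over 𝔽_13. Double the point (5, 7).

tangent at (5, 7): λ = (3·5² + 4)/(2·7) ≡ 1/1. 1⁻¹ ≡ 1 (mod 13) since 1·1 = 1 ≡ 1, so λ ≡ 1·1 ≡ 1.
  x = λ² - 5 - 5 = 1 - 10 ≡ 4; y = λ·(5 - 4) - 7 ≡ 7. → (4, 7)

(4, 7)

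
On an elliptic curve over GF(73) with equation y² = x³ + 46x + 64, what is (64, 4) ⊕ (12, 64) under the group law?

(29, 23)

(64, 4) + (12, 64). λ = (64 - 4)/(12 - 64) ≡ 60/21 mod 73. 21⁻¹ ≡ 7 (mod 73), so λ ≡ 55.
  x = λ² - 64 - 12 = 3025 - 76 ≡ 29; y = λ·(64 - 29) - 4 ≡ 23. → (29, 23)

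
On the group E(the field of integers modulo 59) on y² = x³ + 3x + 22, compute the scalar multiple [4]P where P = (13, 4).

Repeated addition: build up to 4P.
2P: tangent at (13, 4): λ = (3·13² + 3)/(2·4) ≡ 38/8. 8⁻¹ ≡ 37 (mod 59), so λ ≡ 38·37 ≡ 49.
  x = λ² - 13 - 13 = 2401 - 26 ≡ 15; y = λ·(13 - 15) - 4 ≡ 16. → (15, 16)
3P: (15, 16) + (13, 4). λ = (4 - 16)/(13 - 15) ≡ 47/57 mod 59. 57⁻¹ ≡ 29 (mod 59), so λ ≡ 6.
  x = λ² - 15 - 13 = 36 - 28 ≡ 8; y = λ·(15 - 8) - 16 ≡ 26. → (8, 26)
4P: (8, 26) + (13, 4). λ = (4 - 26)/(13 - 8) ≡ 37/5 mod 59. 5⁻¹ ≡ 12 (mod 59) since 5·12 = 60 ≡ 1, so λ ≡ 31.
  x = λ² - 8 - 13 = 961 - 21 ≡ 55; y = λ·(8 - 55) - 26 ≡ 51. → (55, 51)

(55, 51)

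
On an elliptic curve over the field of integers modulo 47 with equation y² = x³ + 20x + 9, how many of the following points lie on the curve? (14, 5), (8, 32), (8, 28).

(14, 5): 5² ≡ 25, rhs ≡ 25 → on.
(8, 32): 32² ≡ 37, rhs ≡ 23 → off.
(8, 28): 28² ≡ 32, rhs ≡ 23 → off.

1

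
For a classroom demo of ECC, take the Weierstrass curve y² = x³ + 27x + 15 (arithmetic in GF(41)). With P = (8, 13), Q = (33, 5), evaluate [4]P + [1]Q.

(22, 8)

First 4P:
Repeated addition: build up to 4P.
2P: tangent at (8, 13): λ = (3·8² + 27)/(2·13) ≡ 14/26. 26⁻¹ ≡ 30 (mod 41), so λ ≡ 14·30 ≡ 10.
  x = λ² - 8 - 8 = 100 - 16 ≡ 2; y = λ·(8 - 2) - 13 ≡ 6. → (2, 6)
3P: (2, 6) + (8, 13). λ = (13 - 6)/(8 - 2) ≡ 7/6 mod 41. 6⁻¹ ≡ 7 (mod 41) since 6·7 = 42 ≡ 1, so λ ≡ 8.
  x = λ² - 2 - 8 = 64 - 10 ≡ 13; y = λ·(2 - 13) - 6 ≡ 29. → (13, 29)
4P: (13, 29) + (8, 13). λ = (13 - 29)/(8 - 13) ≡ 25/36 mod 41. 36⁻¹ ≡ 8 (mod 41) since 36·8 = 288 ≡ 1, so λ ≡ 36.
  x = λ² - 13 - 8 = 1296 - 21 ≡ 4; y = λ·(13 - 4) - 29 ≡ 8. → (4, 8)
4P = (4, 8).
Finally 4P + Q:
(4, 8) + (33, 5). λ = (5 - 8)/(33 - 4) ≡ 38/29 mod 41. 29⁻¹ ≡ 17 (mod 41), so λ ≡ 31.
  x = λ² - 4 - 33 = 961 - 37 ≡ 22; y = λ·(4 - 22) - 8 ≡ 8. → (22, 8)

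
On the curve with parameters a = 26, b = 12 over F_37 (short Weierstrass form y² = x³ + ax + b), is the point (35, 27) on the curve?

yes

y² = 27² ≡ 26; x³ + 26x + 12 = 43797 ≡ 26 (mod 37). 26 = 26.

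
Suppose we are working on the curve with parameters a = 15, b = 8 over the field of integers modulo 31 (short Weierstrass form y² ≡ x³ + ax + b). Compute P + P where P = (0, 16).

tangent at (0, 16): λ = (3·0² + 15)/(2·16) ≡ 15/1. 1⁻¹ ≡ 1 (mod 31), so λ ≡ 15·1 ≡ 15.
  x = λ² - 0 - 0 = 225 - 0 ≡ 8; y = λ·(0 - 8) - 16 ≡ 19. → (8, 19)

(8, 19)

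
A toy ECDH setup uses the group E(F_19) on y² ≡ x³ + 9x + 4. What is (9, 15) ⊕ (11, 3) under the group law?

(9, 15) + (11, 3). λ = (3 - 15)/(11 - 9) ≡ 7/2 mod 19. 2⁻¹ ≡ 10 (mod 19), so λ ≡ 13.
  x = λ² - 9 - 11 = 169 - 20 ≡ 16; y = λ·(9 - 16) - 15 ≡ 8. → (16, 8)

(16, 8)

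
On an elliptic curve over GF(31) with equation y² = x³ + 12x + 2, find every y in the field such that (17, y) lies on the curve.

2, 29

x³ + 12x + 2 = 5119 ≡ 4 (mod 31).
Square roots of 4 mod 31: 2 and 29 (since 2² = 4 ≡ 4).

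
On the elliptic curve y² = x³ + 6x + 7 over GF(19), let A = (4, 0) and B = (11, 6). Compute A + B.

(4, 0) + (11, 6). λ = (6 - 0)/(11 - 4) ≡ 6/7 mod 19. 7⁻¹ ≡ 11 (mod 19) since 7·11 = 77 ≡ 1, so λ ≡ 9.
  x = λ² - 4 - 11 = 81 - 15 ≡ 9; y = λ·(4 - 9) - 0 ≡ 12. → (9, 12)

(9, 12)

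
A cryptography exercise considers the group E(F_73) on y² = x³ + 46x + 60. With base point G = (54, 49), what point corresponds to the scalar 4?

(5, 59)

Double-and-add on 4 = (100)₂. Start with G = (54, 49) for the leading 1-bit.
double: tangent at (54, 49): λ = (3·54² + 46)/(2·49) ≡ 34/25. 25⁻¹ ≡ 38 (mod 73), so λ ≡ 34·38 ≡ 51.
  x = λ² - 54 - 54 = 2601 - 108 ≡ 11; y = λ·(54 - 11) - 49 ≡ 27. → (11, 27)
double: tangent at (11, 27): λ = (3·11² + 46)/(2·27) ≡ 44/54. 54⁻¹ ≡ 23 (mod 73), so λ ≡ 44·23 ≡ 63.
  x = λ² - 11 - 11 = 3969 - 22 ≡ 5; y = λ·(11 - 5) - 27 ≡ 59. → (5, 59)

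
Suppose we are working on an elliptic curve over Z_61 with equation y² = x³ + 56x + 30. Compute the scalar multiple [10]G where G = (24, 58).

Repeated addition: build up to 10G.
2G: tangent at (24, 58): λ = (3·24² + 56)/(2·58) ≡ 15/55. 55⁻¹ ≡ 10 (mod 61), so λ ≡ 15·10 ≡ 28.
  x = λ² - 24 - 24 = 784 - 48 ≡ 4; y = λ·(24 - 4) - 58 ≡ 14. → (4, 14)
3G: (4, 14) + (24, 58). λ = (58 - 14)/(24 - 4) ≡ 44/20 mod 61. 20⁻¹ ≡ 58 (mod 61) since 20·58 = 1160 ≡ 1, so λ ≡ 51.
  x = λ² - 4 - 24 = 2601 - 28 ≡ 11; y = λ·(4 - 11) - 14 ≡ 56. → (11, 56)
4G: (11, 56) + (24, 58). λ = (58 - 56)/(24 - 11) ≡ 2/13 mod 61. 13⁻¹ ≡ 47 (mod 61) since 13·47 = 611 ≡ 1, so λ ≡ 33.
  x = λ² - 11 - 24 = 1089 - 35 ≡ 17; y = λ·(11 - 17) - 56 ≡ 51. → (17, 51)
5G: (17, 51) + (24, 58). λ = (58 - 51)/(24 - 17) ≡ 7/7 mod 61. 7⁻¹ ≡ 35 (mod 61) since 7·35 = 245 ≡ 1, so λ ≡ 1.
  x = λ² - 17 - 24 = 1 - 41 ≡ 21; y = λ·(17 - 21) - 51 ≡ 6. → (21, 6)
6G: (21, 6) + (24, 58). λ = (58 - 6)/(24 - 21) ≡ 52/3 mod 61. 3⁻¹ ≡ 41 (mod 61) since 3·41 = 123 ≡ 1, so λ ≡ 58.
  x = λ² - 21 - 24 = 3364 - 45 ≡ 25; y = λ·(21 - 25) - 6 ≡ 6. → (25, 6)
7G: (25, 6) + (24, 58). λ = (58 - 6)/(24 - 25) ≡ 52/60 mod 61. 60⁻¹ ≡ 60 (mod 61), so λ ≡ 9.
  x = λ² - 25 - 24 = 81 - 49 ≡ 32; y = λ·(25 - 32) - 6 ≡ 53. → (32, 53)
8G: (32, 53) + (24, 58). λ = (58 - 53)/(24 - 32) ≡ 5/53 mod 61. 53⁻¹ ≡ 38 (mod 61) since 53·38 = 2014 ≡ 1, so λ ≡ 7.
  x = λ² - 32 - 24 = 49 - 56 ≡ 54; y = λ·(32 - 54) - 53 ≡ 37. → (54, 37)
9G: (54, 37) + (24, 58). λ = (58 - 37)/(24 - 54) ≡ 21/31 mod 61. 31⁻¹ ≡ 2 (mod 61), so λ ≡ 42.
  x = λ² - 54 - 24 = 1764 - 78 ≡ 39; y = λ·(54 - 39) - 37 ≡ 44. → (39, 44)
10G: (39, 44) + (24, 58). λ = (58 - 44)/(24 - 39) ≡ 14/46 mod 61. 46⁻¹ ≡ 4 (mod 61) since 46·4 = 184 ≡ 1, so λ ≡ 56.
  x = λ² - 39 - 24 = 3136 - 63 ≡ 23; y = λ·(39 - 23) - 44 ≡ 59. → (23, 59)

(23, 59)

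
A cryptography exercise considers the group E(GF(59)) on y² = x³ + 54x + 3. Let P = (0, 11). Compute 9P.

(16, 19)

Double-and-add on 9 = (1001)₂. Start with P = (0, 11) for the leading 1-bit.
double: tangent at (0, 11): λ = (3·0² + 54)/(2·11) ≡ 54/22. 22⁻¹ ≡ 51 (mod 59), so λ ≡ 54·51 ≡ 40.
  x = λ² - 0 - 0 = 1600 - 0 ≡ 7; y = λ·(0 - 7) - 11 ≡ 4. → (7, 4)
double: tangent at (7, 4): λ = (3·7² + 54)/(2·4) ≡ 24/8. 8⁻¹ ≡ 37 (mod 59) since 8·37 = 296 ≡ 1, so λ ≡ 24·37 ≡ 3.
  x = λ² - 7 - 7 = 9 - 14 ≡ 54; y = λ·(7 - 54) - 4 ≡ 32. → (54, 32)
double: tangent at (54, 32): λ = (3·54² + 54)/(2·32) ≡ 11/5. 5⁻¹ ≡ 12 (mod 59) since 5·12 = 60 ≡ 1, so λ ≡ 11·12 ≡ 14.
  x = λ² - 54 - 54 = 196 - 108 ≡ 29; y = λ·(54 - 29) - 32 ≡ 23. → (29, 23)
add P: (29, 23) + (0, 11). λ = (11 - 23)/(0 - 29) ≡ 47/30 mod 59. 30⁻¹ ≡ 2 (mod 59) since 30·2 = 60 ≡ 1, so λ ≡ 35.
  x = λ² - 29 - 0 = 1225 - 29 ≡ 16; y = λ·(29 - 16) - 23 ≡ 19. → (16, 19)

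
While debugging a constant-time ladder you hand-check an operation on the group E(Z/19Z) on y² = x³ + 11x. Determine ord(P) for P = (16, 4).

5

2P: tangent at (16, 4): λ = (3·16² + 11)/(2·4) ≡ 0/8. 8⁻¹ ≡ 12 (mod 19) since 8·12 = 96 ≡ 1, so λ ≡ 0·12 ≡ 0.
  x = λ² - 16 - 16 = 0 - 32 ≡ 6; y = λ·(16 - 6) - 4 ≡ 15. → (6, 15)
3P: (6, 15) + (16, 4). λ = (4 - 15)/(16 - 6) ≡ 8/10 mod 19. 10⁻¹ ≡ 2 (mod 19) since 10·2 = 20 ≡ 1, so λ ≡ 16.
  x = λ² - 6 - 16 = 256 - 22 ≡ 6; y = λ·(6 - 6) - 15 ≡ 4. → (6, 4)
4P: (6, 4) + (16, 4). λ = (4 - 4)/(16 - 6) ≡ 0/10 mod 19. 10⁻¹ ≡ 2 (mod 19), so λ ≡ 0.
  x = λ² - 6 - 16 = 0 - 22 ≡ 16; y = λ·(6 - 16) - 4 ≡ 15. → (16, 15)
5P: (16, 15) + (16, 4): same x and y₁ ≡ -y₂, so the sum is O.
5P = O, so the order is 5.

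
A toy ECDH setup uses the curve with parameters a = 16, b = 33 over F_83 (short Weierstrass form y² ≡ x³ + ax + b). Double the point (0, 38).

tangent at (0, 38): λ = (3·0² + 16)/(2·38) ≡ 16/76. 76⁻¹ ≡ 71 (mod 83) since 76·71 = 5396 ≡ 1, so λ ≡ 16·71 ≡ 57.
  x = λ² - 0 - 0 = 3249 - 0 ≡ 12; y = λ·(0 - 12) - 38 ≡ 25. → (12, 25)

(12, 25)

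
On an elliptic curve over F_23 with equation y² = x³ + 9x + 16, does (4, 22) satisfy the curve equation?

y² = 22² ≡ 1; x³ + 9x + 16 = 116 ≡ 1 (mod 23). 1 = 1.

yes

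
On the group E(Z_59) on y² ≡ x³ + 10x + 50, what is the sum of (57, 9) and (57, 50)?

O

The two points share x = 57 and their y-coordinates satisfy 9 + 50 ≡ 0 (mod 59), so they are inverses. Their sum is O.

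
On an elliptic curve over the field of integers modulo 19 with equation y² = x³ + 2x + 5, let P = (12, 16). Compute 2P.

tangent at (12, 16): λ = (3·12² + 2)/(2·16) ≡ 16/13. 13⁻¹ ≡ 3 (mod 19), so λ ≡ 16·3 ≡ 10.
  x = λ² - 12 - 12 = 100 - 24 ≡ 0; y = λ·(12 - 0) - 16 ≡ 9. → (0, 9)

(0, 9)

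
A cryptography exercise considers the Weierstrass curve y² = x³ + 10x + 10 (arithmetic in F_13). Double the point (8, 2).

(9, 6)

tangent at (8, 2): λ = (3·8² + 10)/(2·2) ≡ 7/4. 4⁻¹ ≡ 10 (mod 13), so λ ≡ 7·10 ≡ 5.
  x = λ² - 8 - 8 = 25 - 16 ≡ 9; y = λ·(8 - 9) - 2 ≡ 6. → (9, 6)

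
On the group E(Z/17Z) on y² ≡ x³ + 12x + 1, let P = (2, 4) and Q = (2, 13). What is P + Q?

The two points share x = 2 and their y-coordinates satisfy 4 + 13 ≡ 0 (mod 17), so they are inverses. Their sum is ∞.

O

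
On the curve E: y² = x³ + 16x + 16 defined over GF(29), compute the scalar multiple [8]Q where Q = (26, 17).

(19, 25)

Repeated addition: build up to 8Q.
2Q: tangent at (26, 17): λ = (3·26² + 16)/(2·17) ≡ 14/5. 5⁻¹ ≡ 6 (mod 29) since 5·6 = 30 ≡ 1, so λ ≡ 14·6 ≡ 26.
  x = λ² - 26 - 26 = 676 - 52 ≡ 15; y = λ·(26 - 15) - 17 ≡ 8. → (15, 8)
3Q: (15, 8) + (26, 17). λ = (17 - 8)/(26 - 15) ≡ 9/11 mod 29. 11⁻¹ ≡ 8 (mod 29) since 11·8 = 88 ≡ 1, so λ ≡ 14.
  x = λ² - 15 - 26 = 196 - 41 ≡ 10; y = λ·(15 - 10) - 8 ≡ 4. → (10, 4)
4Q: (10, 4) + (26, 17). λ = (17 - 4)/(26 - 10) ≡ 13/16 mod 29. 16⁻¹ ≡ 20 (mod 29), so λ ≡ 28.
  x = λ² - 10 - 26 = 784 - 36 ≡ 23; y = λ·(10 - 23) - 4 ≡ 9. → (23, 9)
5Q: (23, 9) + (26, 17). λ = (17 - 9)/(26 - 23) ≡ 8/3 mod 29. 3⁻¹ ≡ 10 (mod 29), so λ ≡ 22.
  x = λ² - 23 - 26 = 484 - 49 ≡ 0; y = λ·(23 - 0) - 9 ≡ 4. → (0, 4)
6Q: (0, 4) + (26, 17). λ = (17 - 4)/(26 - 0) ≡ 13/26 mod 29. 26⁻¹ ≡ 19 (mod 29) since 26·19 = 494 ≡ 1, so λ ≡ 15.
  x = λ² - 0 - 26 = 225 - 26 ≡ 25; y = λ·(0 - 25) - 4 ≡ 27. → (25, 27)
7Q: (25, 27) + (26, 17). λ = (17 - 27)/(26 - 25) ≡ 19/1 mod 29. 1⁻¹ ≡ 1 (mod 29), so λ ≡ 19.
  x = λ² - 25 - 26 = 361 - 51 ≡ 20; y = λ·(25 - 20) - 27 ≡ 10. → (20, 10)
8Q: (20, 10) + (26, 17). λ = (17 - 10)/(26 - 20) ≡ 7/6 mod 29. 6⁻¹ ≡ 5 (mod 29), so λ ≡ 6.
  x = λ² - 20 - 26 = 36 - 46 ≡ 19; y = λ·(20 - 19) - 10 ≡ 25. → (19, 25)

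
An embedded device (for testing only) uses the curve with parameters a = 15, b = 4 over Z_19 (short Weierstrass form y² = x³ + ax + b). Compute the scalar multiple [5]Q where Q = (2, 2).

Repeated addition: build up to 5Q.
2Q: tangent at (2, 2): λ = (3·2² + 15)/(2·2) ≡ 8/4. 4⁻¹ ≡ 5 (mod 19) since 4·5 = 20 ≡ 1, so λ ≡ 8·5 ≡ 2.
  x = λ² - 2 - 2 = 4 - 4 ≡ 0; y = λ·(2 - 0) - 2 ≡ 2. → (0, 2)
3Q: (0, 2) + (2, 2). λ = (2 - 2)/(2 - 0) ≡ 0/2 mod 19. 2⁻¹ ≡ 10 (mod 19), so λ ≡ 0.
  x = λ² - 0 - 2 = 0 - 2 ≡ 17; y = λ·(0 - 17) - 2 ≡ 17. → (17, 17)
4Q: (17, 17) + (2, 2). λ = (2 - 17)/(2 - 17) ≡ 4/4 mod 19. 4⁻¹ ≡ 5 (mod 19), so λ ≡ 1.
  x = λ² - 17 - 2 = 1 - 19 ≡ 1; y = λ·(17 - 1) - 17 ≡ 18. → (1, 18)
5Q: (1, 18) + (2, 2). λ = (2 - 18)/(2 - 1) ≡ 3/1 mod 19. 1⁻¹ ≡ 1 (mod 19), so λ ≡ 3.
  x = λ² - 1 - 2 = 9 - 3 ≡ 6; y = λ·(1 - 6) - 18 ≡ 5. → (6, 5)

(6, 5)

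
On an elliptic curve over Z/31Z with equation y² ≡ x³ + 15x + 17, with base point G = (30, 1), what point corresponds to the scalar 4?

Repeated addition: build up to 4G.
2G: tangent at (30, 1): λ = (3·30² + 15)/(2·1) ≡ 18/2. 2⁻¹ ≡ 16 (mod 31) since 2·16 = 32 ≡ 1, so λ ≡ 18·16 ≡ 9.
  x = λ² - 30 - 30 = 81 - 60 ≡ 21; y = λ·(30 - 21) - 1 ≡ 18. → (21, 18)
3G: (21, 18) + (30, 1). λ = (1 - 18)/(30 - 21) ≡ 14/9 mod 31. 9⁻¹ ≡ 7 (mod 31) since 9·7 = 63 ≡ 1, so λ ≡ 5.
  x = λ² - 21 - 30 = 25 - 51 ≡ 5; y = λ·(21 - 5) - 18 ≡ 0. → (5, 0)
4G: (5, 0) + (30, 1). λ = (1 - 0)/(30 - 5) ≡ 1/25 mod 31. 25⁻¹ ≡ 5 (mod 31), so λ ≡ 5.
  x = λ² - 5 - 30 = 25 - 35 ≡ 21; y = λ·(5 - 21) - 0 ≡ 13. → (21, 13)

(21, 13)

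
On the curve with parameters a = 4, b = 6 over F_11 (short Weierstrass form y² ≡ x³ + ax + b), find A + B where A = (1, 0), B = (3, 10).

(10, 10)

(1, 0) + (3, 10). λ = (10 - 0)/(3 - 1) ≡ 10/2 mod 11. 2⁻¹ ≡ 6 (mod 11) since 2·6 = 12 ≡ 1, so λ ≡ 5.
  x = λ² - 1 - 3 = 25 - 4 ≡ 10; y = λ·(1 - 10) - 0 ≡ 10. → (10, 10)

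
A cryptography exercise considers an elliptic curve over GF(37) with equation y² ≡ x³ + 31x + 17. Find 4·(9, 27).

Write P = (9, 27).
Repeated addition: build up to 4P.
2P: tangent at (9, 27): λ = (3·9² + 31)/(2·27) ≡ 15/17. 17⁻¹ ≡ 24 (mod 37) since 17·24 = 408 ≡ 1, so λ ≡ 15·24 ≡ 27.
  x = λ² - 9 - 9 = 729 - 18 ≡ 8; y = λ·(9 - 8) - 27 ≡ 0. → (8, 0)
3P: (8, 0) + (9, 27). λ = (27 - 0)/(9 - 8) ≡ 27/1 mod 37. 1⁻¹ ≡ 1 (mod 37) since 1·1 = 1 ≡ 1, so λ ≡ 27.
  x = λ² - 8 - 9 = 729 - 17 ≡ 9; y = λ·(8 - 9) - 0 ≡ 10. → (9, 10)
4P: (9, 10) + (9, 27): same x and y₁ ≡ -y₂, so the sum is O.

O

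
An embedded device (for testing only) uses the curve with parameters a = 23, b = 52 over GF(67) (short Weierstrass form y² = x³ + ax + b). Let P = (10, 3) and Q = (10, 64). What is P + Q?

The two points share x = 10 and their y-coordinates satisfy 3 + 64 ≡ 0 (mod 67), so they are inverses. Their sum is O.

O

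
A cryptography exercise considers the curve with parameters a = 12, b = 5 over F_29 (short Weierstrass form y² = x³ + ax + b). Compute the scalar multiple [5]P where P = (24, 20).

(5, 25)

Repeated addition: build up to 5P.
2P: tangent at (24, 20): λ = (3·24² + 12)/(2·20) ≡ 0/11. 11⁻¹ ≡ 8 (mod 29) since 11·8 = 88 ≡ 1, so λ ≡ 0·8 ≡ 0.
  x = λ² - 24 - 24 = 0 - 48 ≡ 10; y = λ·(24 - 10) - 20 ≡ 9. → (10, 9)
3P: (10, 9) + (24, 20). λ = (20 - 9)/(24 - 10) ≡ 11/14 mod 29. 14⁻¹ ≡ 27 (mod 29), so λ ≡ 7.
  x = λ² - 10 - 24 = 49 - 34 ≡ 15; y = λ·(10 - 15) - 9 ≡ 14. → (15, 14)
4P: (15, 14) + (24, 20). λ = (20 - 14)/(24 - 15) ≡ 6/9 mod 29. 9⁻¹ ≡ 13 (mod 29), so λ ≡ 20.
  x = λ² - 15 - 24 = 400 - 39 ≡ 13; y = λ·(15 - 13) - 14 ≡ 26. → (13, 26)
5P: (13, 26) + (24, 20). λ = (20 - 26)/(24 - 13) ≡ 23/11 mod 29. 11⁻¹ ≡ 8 (mod 29) since 11·8 = 88 ≡ 1, so λ ≡ 10.
  x = λ² - 13 - 24 = 100 - 37 ≡ 5; y = λ·(13 - 5) - 26 ≡ 25. → (5, 25)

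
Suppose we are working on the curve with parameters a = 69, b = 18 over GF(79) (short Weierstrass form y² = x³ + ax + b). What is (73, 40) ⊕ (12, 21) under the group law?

(73, 40) + (12, 21). λ = (21 - 40)/(12 - 73) ≡ 60/18 mod 79. 18⁻¹ ≡ 22 (mod 79) since 18·22 = 396 ≡ 1, so λ ≡ 56.
  x = λ² - 73 - 12 = 3136 - 85 ≡ 49; y = λ·(73 - 49) - 40 ≡ 40. → (49, 40)

(49, 40)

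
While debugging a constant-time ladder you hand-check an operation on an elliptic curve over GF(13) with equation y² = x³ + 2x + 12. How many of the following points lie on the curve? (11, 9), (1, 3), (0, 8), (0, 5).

2

(11, 9): 9² ≡ 3, rhs ≡ 0 → off.
(1, 3): 3² ≡ 9, rhs ≡ 2 → off.
(0, 8): 8² ≡ 12, rhs ≡ 12 → on.
(0, 5): 5² ≡ 12, rhs ≡ 12 → on.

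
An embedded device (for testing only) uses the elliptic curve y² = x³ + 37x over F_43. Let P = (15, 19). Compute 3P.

(1, 34)

Repeated addition: build up to 3P.
2P: tangent at (15, 19): λ = (3·15² + 37)/(2·19) ≡ 24/38. 38⁻¹ ≡ 17 (mod 43) since 38·17 = 646 ≡ 1, so λ ≡ 24·17 ≡ 21.
  x = λ² - 15 - 15 = 441 - 30 ≡ 24; y = λ·(15 - 24) - 19 ≡ 7. → (24, 7)
3P: (24, 7) + (15, 19). λ = (19 - 7)/(15 - 24) ≡ 12/34 mod 43. 34⁻¹ ≡ 19 (mod 43) since 34·19 = 646 ≡ 1, so λ ≡ 13.
  x = λ² - 24 - 15 = 169 - 39 ≡ 1; y = λ·(24 - 1) - 7 ≡ 34. → (1, 34)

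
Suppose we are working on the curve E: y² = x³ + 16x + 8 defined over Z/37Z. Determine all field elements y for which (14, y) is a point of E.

x³ + 16x + 8 = 2976 ≡ 16 (mod 37).
Square roots of 16 mod 37: 4 and 33 (since 4² = 16 ≡ 16).

4, 33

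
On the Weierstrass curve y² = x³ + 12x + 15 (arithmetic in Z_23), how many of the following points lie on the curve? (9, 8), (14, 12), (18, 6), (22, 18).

(9, 8): 8² ≡ 18, rhs ≡ 1 → off.
(14, 12): 12² ≡ 6, rhs ≡ 6 → on.
(18, 6): 6² ≡ 13, rhs ≡ 14 → off.
(22, 18): 18² ≡ 2, rhs ≡ 2 → on.

2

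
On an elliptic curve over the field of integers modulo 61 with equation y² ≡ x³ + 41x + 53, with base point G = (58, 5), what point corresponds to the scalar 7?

(35, 57)

Double-and-add on 7 = (111)₂. Start with G = (58, 5) for the leading 1-bit.
double: tangent at (58, 5): λ = (3·58² + 41)/(2·5) ≡ 7/10. 10⁻¹ ≡ 55 (mod 61), so λ ≡ 7·55 ≡ 19.
  x = λ² - 58 - 58 = 361 - 116 ≡ 1; y = λ·(58 - 1) - 5 ≡ 41. → (1, 41)
add G: (1, 41) + (58, 5). λ = (5 - 41)/(58 - 1) ≡ 25/57 mod 61. 57⁻¹ ≡ 15 (mod 61) since 57·15 = 855 ≡ 1, so λ ≡ 9.
  x = λ² - 1 - 58 = 81 - 59 ≡ 22; y = λ·(1 - 22) - 41 ≡ 14. → (22, 14)
double: tangent at (22, 14): λ = (3·22² + 41)/(2·14) ≡ 29/28. 28⁻¹ ≡ 24 (mod 61), so λ ≡ 29·24 ≡ 25.
  x = λ² - 22 - 22 = 625 - 44 ≡ 32; y = λ·(22 - 32) - 14 ≡ 41. → (32, 41)
add G: (32, 41) + (58, 5). λ = (5 - 41)/(58 - 32) ≡ 25/26 mod 61. 26⁻¹ ≡ 54 (mod 61), so λ ≡ 8.
  x = λ² - 32 - 58 = 64 - 90 ≡ 35; y = λ·(32 - 35) - 41 ≡ 57. → (35, 57)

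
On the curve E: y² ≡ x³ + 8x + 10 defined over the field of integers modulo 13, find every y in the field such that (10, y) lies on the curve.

x³ + 8x + 10 = 1090 ≡ 11 (mod 13).
11 is a non-residue mod 13; no y exists.

none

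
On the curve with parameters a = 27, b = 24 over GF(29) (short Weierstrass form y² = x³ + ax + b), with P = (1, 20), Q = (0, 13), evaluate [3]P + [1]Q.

First 3P:
Repeated addition: build up to 3P.
2P: tangent at (1, 20): λ = (3·1² + 27)/(2·20) ≡ 1/11. 11⁻¹ ≡ 8 (mod 29) since 11·8 = 88 ≡ 1, so λ ≡ 1·8 ≡ 8.
  x = λ² - 1 - 1 = 64 - 2 ≡ 4; y = λ·(1 - 4) - 20 ≡ 14. → (4, 14)
3P: (4, 14) + (1, 20). λ = (20 - 14)/(1 - 4) ≡ 6/26 mod 29. 26⁻¹ ≡ 19 (mod 29), so λ ≡ 27.
  x = λ² - 4 - 1 = 729 - 5 ≡ 28; y = λ·(4 - 28) - 14 ≡ 5. → (28, 5)
3P = (28, 5).
Finally 3P + Q:
(28, 5) + (0, 13). λ = (13 - 5)/(0 - 28) ≡ 8/1 mod 29. 1⁻¹ ≡ 1 (mod 29) since 1·1 = 1 ≡ 1, so λ ≡ 8.
  x = λ² - 28 - 0 = 64 - 28 ≡ 7; y = λ·(28 - 7) - 5 ≡ 18. → (7, 18)

(7, 18)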